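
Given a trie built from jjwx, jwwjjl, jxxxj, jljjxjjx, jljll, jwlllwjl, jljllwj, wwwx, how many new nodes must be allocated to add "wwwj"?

1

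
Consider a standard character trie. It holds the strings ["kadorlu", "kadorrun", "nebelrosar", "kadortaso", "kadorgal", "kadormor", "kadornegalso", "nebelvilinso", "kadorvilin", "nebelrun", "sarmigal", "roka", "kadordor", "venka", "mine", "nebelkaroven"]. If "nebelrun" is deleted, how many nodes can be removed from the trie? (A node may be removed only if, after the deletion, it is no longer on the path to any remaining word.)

After clearing the end-marker at "nebelrun", prune upward until reaching a node still needed by another word.
The suffix "un" (2 nodes) is used only by "nebelrun"; the node for "nebelr" still has the child "o", so pruning stops there.
Nodes removed: 2

2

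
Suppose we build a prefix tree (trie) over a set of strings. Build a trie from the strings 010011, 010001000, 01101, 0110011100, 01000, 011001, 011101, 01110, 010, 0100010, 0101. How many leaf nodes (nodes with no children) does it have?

Leaves are exactly the stored words that no other stored word extends.
Those words: "010001000", "010011", "0101", "0110011100", "01101", "011101"
Leaf count: 6

6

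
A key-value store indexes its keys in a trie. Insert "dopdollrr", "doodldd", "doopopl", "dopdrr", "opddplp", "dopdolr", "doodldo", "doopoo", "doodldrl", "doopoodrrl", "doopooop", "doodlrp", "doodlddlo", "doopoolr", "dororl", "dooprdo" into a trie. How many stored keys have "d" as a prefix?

Walk to "d"; the words in its subtree are exactly those with that prefix.
Matches: "doodldd", "doodlddlo", "doodldo", "doodldrl", "doodlrp", "doopoo", "doopoodrrl", "doopoolr", "doopooop", "doopopl", "dooprdo", "dopdollrr", "dopdolr", "dopdrr", "dororl"
Count: 15

15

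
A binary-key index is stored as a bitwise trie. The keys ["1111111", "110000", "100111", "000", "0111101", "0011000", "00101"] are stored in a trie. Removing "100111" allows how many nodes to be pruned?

Walk "100111" from the leaf back toward the root, removing each node that no remaining word uses.
The suffix "00111" (5 nodes) is used only by "100111"; the node for "1" still has the child "1", so pruning stops there.
Nodes removed: 5

5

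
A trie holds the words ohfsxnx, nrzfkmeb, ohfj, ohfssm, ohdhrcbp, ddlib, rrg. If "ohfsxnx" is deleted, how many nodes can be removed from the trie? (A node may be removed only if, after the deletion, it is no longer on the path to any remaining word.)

Walk "ohfsxnx" from the leaf back toward the root, removing each node that no remaining word uses.
The suffix "xnx" (3 nodes) is used only by "ohfsxnx"; the node for "ohfs" still has the child "s", so pruning stops there.
Nodes removed: 3

3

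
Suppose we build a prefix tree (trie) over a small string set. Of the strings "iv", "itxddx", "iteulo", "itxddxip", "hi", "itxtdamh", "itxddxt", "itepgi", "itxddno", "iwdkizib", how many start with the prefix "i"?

9

Filter for entries beginning with "i":
Words under "i": itepgi, iteulo, itxddno, itxddx, itxddxip, itxddxt, itxtdamh, iv, iwdkizib
Count: 9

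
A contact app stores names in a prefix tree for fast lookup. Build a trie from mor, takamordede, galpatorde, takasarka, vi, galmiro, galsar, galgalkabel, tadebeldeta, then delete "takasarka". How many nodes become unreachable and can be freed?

5

Walk "takasarka" from the leaf back toward the root, removing each node that no remaining word uses.
The suffix "sarka" (5 nodes) is used only by "takasarka"; the node for "taka" still has the child "m", so pruning stops there.
Nodes removed: 5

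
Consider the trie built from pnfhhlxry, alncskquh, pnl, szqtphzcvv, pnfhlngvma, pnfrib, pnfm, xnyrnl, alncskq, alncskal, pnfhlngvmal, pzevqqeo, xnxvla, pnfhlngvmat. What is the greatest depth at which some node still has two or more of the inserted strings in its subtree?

10

Look for the deepest trie node that still has at least two words in its subtree.
"pnfhlngvma" and "pnfhlngvmal" agree on "pnfhlngvma" (10 characters) before diverging; nothing deeper is shared.
Longest shared-prefix length: 10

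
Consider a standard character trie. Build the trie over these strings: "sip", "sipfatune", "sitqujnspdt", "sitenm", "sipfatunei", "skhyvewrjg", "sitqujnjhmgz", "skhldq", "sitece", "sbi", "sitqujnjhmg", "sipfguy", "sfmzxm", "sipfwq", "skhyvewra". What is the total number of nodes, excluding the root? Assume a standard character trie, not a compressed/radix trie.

54

Trace insertions, counting only characters that open a new branch:
  "sip" → 3 new (s, i, p)
  "sipfatune" → prefix "sip" already present; 6 new (f, a, t, u, n, e)
  "sitqujnspdt" → prefix "si" already present; 9 new (t, q, u, j, n, s, p, d, t)
  "sitenm" → prefix "sit" already present; 3 new (e, n, m)
  "sipfatunei" → prefix "sipfatune" already present; 1 new (i)
  "skhyvewrjg" → prefix "s" already present; 9 new (k, h, y, v, e, w, r, j, g)
  "sitqujnjhmgz" → prefix "sitqujn" already present; 5 new (j, h, m, g, z)
  "skhldq" → prefix "skh" already present; 3 new (l, d, q)
  "sitece" → prefix "site" already present; 2 new (c, e)
  "sbi" → prefix "s" already present; 2 new (b, i)
  "sitqujnjhmg" → prefix "sitqujnjhmg" already present; 0 new (none)
  "sipfguy" → prefix "sipf" already present; 3 new (g, u, y)
  "sfmzxm" → prefix "s" already present; 5 new (f, m, z, x, m)
  "sipfwq" → prefix "sipf" already present; 2 new (w, q)
  "skhyvewra" → prefix "skhyvewr" already present; 1 new (a)
Total nodes = 3 + 6 + 9 + 3 + 1 + 9 + 5 + 3 + 2 + 2 + 0 + 3 + 5 + 2 + 1 = 54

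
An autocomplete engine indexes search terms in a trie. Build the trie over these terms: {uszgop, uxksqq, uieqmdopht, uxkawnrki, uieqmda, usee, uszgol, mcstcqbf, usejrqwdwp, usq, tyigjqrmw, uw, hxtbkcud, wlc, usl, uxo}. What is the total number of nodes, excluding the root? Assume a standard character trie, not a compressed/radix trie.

69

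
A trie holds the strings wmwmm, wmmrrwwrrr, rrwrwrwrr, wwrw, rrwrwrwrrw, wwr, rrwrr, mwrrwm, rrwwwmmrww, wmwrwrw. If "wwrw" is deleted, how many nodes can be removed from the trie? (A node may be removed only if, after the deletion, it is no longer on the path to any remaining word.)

1

After clearing the end-marker at "wwrw", prune upward until reaching a node still needed by another word.
The suffix "w" (1 node) is used only by "wwrw"; "wwr" is itself a stored word, so pruning stops there.
Nodes removed: 1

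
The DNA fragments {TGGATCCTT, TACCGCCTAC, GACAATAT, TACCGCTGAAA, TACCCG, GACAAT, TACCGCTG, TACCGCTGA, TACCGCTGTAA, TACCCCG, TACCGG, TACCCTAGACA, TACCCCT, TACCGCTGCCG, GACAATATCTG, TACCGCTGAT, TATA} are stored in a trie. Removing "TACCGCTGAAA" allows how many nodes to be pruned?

2

Walk "TACCGCTGAAA" from the leaf back toward the root, removing each node that no remaining word uses.
The suffix "AA" (2 nodes) is used only by "TACCGCTGAAA"; the node for "TACCGCTGA" still has the child "T", so pruning stops there.
Nodes removed: 2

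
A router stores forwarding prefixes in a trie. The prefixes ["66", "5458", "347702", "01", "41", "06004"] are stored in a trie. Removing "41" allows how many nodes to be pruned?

After clearing the end-marker at "41", prune upward until reaching a node still needed by another word.
No other word shares any prefix with "41", so all 2 of its nodes go.
Nodes removed: 2

2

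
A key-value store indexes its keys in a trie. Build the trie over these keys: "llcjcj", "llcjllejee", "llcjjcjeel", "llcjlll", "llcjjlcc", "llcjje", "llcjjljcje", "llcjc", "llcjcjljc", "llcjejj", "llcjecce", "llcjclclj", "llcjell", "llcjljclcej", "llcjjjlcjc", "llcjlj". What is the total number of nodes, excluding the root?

Insert word by word; a character creates a node only if that edge doesn't already exist:
  "llcjcj" → 6 new (l, l, c, j, c, j)
  "llcjllejee" → prefix "llcj" already present; 6 new (l, l, e, j, e, e)
  "llcjjcjeel" → prefix "llcj" already present; 6 new (j, c, j, e, e, l)
  "llcjlll" → prefix "llcjll" already present; 1 new (l)
  "llcjjlcc" → prefix "llcjj" already present; 3 new (l, c, c)
  "llcjje" → prefix "llcjj" already present; 1 new (e)
  "llcjjljcje" → prefix "llcjjl" already present; 4 new (j, c, j, e)
  "llcjc" → prefix "llcjc" already present; 0 new (none)
  "llcjcjljc" → prefix "llcjcj" already present; 3 new (l, j, c)
  "llcjejj" → prefix "llcj" already present; 3 new (e, j, j)
  "llcjecce" → prefix "llcje" already present; 3 new (c, c, e)
  "llcjclclj" → prefix "llcjc" already present; 4 new (l, c, l, j)
  "llcjell" → prefix "llcje" already present; 2 new (l, l)
  "llcjljclcej" → prefix "llcjl" already present; 6 new (j, c, l, c, e, j)
  "llcjjjlcjc" → prefix "llcjj" already present; 5 new (j, l, c, j, c)
  "llcjlj" → prefix "llcjlj" already present; 0 new (none)
Total nodes = 6 + 6 + 6 + 1 + 3 + 1 + 4 + 0 + 3 + 3 + 3 + 4 + 2 + 6 + 5 + 0 = 53

53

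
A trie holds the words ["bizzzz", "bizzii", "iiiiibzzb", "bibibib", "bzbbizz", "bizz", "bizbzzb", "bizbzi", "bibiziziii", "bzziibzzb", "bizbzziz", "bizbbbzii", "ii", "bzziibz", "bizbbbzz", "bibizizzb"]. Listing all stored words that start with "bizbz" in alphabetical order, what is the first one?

bizbzi

DFS of the "bizbz" subtree visits, in order: "bizbzi", "bizbzzb", "bizbzziz"
The 1st is bizbzi.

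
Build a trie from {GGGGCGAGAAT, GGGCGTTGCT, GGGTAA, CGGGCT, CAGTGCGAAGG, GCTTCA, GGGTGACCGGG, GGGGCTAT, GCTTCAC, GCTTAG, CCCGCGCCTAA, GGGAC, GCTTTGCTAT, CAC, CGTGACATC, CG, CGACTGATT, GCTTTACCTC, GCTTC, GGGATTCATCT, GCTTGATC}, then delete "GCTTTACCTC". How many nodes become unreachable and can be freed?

A node on "GCTTTACCTC"'s path can go only if nothing else ends at it or branches off below it.
The suffix "ACCTC" (5 nodes) is used only by "GCTTTACCTC"; the node for "GCTTT" still has the child "G", so pruning stops there.
Nodes removed: 5

5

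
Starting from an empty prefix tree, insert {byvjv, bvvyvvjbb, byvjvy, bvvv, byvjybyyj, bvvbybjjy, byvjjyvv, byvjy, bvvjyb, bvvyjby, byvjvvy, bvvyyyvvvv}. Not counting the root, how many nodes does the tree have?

44

For each word, the new-node count is its length minus the longest prefix already in the trie:
  "byvjv" → 5 new (b, y, v, j, v)
  "bvvyvvjbb" → prefix "b" already present; 8 new (v, v, y, v, v, j, b, b)
  "byvjvy" → prefix "byvjv" already present; 1 new (y)
  "bvvv" → prefix "bvv" already present; 1 new (v)
  "byvjybyyj" → prefix "byvj" already present; 5 new (y, b, y, y, j)
  "bvvbybjjy" → prefix "bvv" already present; 6 new (b, y, b, j, j, y)
  "byvjjyvv" → prefix "byvj" already present; 4 new (j, y, v, v)
  "byvjy" → prefix "byvjy" already present; 0 new (none)
  "bvvjyb" → prefix "bvv" already present; 3 new (j, y, b)
  "bvvyjby" → prefix "bvvy" already present; 3 new (j, b, y)
  "byvjvvy" → prefix "byvjv" already present; 2 new (v, y)
  "bvvyyyvvvv" → prefix "bvvy" already present; 6 new (y, y, v, v, v, v)
Total nodes = 5 + 8 + 1 + 1 + 5 + 6 + 4 + 0 + 3 + 3 + 2 + 6 = 44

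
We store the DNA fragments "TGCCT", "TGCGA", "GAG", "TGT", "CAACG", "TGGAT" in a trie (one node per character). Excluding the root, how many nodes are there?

Count nodes per top-level branch (shared prefixes stored once):
  'C'-branch (CAACG): 5 nodes
  'G'-branch (GAG): 3 nodes
  'T'-branch (TGCCT, TGCGA, TGGAT, TGT): 11 nodes
Sum: 19

19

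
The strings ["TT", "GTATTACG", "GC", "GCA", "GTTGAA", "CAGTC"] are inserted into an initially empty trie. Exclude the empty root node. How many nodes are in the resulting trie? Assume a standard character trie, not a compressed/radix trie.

21

Count nodes per top-level branch (shared prefixes stored once):
  'C'-branch (CAGTC): 5 nodes
  'G'-branch (GC, GCA, GTATTACG, GTTGAA): 14 nodes
  'T'-branch (TT): 2 nodes
Sum: 21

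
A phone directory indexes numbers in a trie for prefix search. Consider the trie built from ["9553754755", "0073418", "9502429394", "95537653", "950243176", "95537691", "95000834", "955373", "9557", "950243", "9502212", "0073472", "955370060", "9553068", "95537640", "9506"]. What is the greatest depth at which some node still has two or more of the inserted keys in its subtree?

6

Look for the deepest trie node that still has at least two words in its subtree.
"950243" and "950243176" agree on "950243" (6 characters) before diverging; nothing deeper is shared.
Longest shared-prefix length: 6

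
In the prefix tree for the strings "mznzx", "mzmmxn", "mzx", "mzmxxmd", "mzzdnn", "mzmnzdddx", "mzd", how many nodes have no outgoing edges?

A leaf is a node with no children — equivalently, the end of a word that is not a proper prefix of any other stored word.
Those words: "mzd", "mzmmxn", "mzmnzdddx", "mzmxxmd", "mznzx", "mzx", "mzzdnn"
Leaf count: 7

7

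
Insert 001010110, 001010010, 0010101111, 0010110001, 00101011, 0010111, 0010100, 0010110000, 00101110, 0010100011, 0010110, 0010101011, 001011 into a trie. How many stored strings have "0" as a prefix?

Filter for entries beginning with "0":
Words under "0": 0010100, 0010100011, 001010010, 0010101011, 00101011, 001010110, 0010101111, 001011, 0010110, 0010110000, 0010110001, 0010111, 00101110
Count: 13

13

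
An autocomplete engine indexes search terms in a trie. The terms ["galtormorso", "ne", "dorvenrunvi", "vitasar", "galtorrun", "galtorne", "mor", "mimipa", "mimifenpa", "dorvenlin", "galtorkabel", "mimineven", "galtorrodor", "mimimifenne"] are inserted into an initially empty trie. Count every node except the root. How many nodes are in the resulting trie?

Count nodes per top-level branch (shared prefixes stored once):
  'd'-branch (dorvenlin, dorvenrunvi): 14 nodes
  'g'-branch (galtorkabel, galtormorso, galtorne, galtorrodor, galtorrun): 25 nodes
  'm'-branch (mimifenpa, mimimifenne, mimineven, mimipa, mor): 25 nodes
  'n'-branch (ne): 2 nodes
  'v'-branch (vitasar): 7 nodes
Sum: 73

73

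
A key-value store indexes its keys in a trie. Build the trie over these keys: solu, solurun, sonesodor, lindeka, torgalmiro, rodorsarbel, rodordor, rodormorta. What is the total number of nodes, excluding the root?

50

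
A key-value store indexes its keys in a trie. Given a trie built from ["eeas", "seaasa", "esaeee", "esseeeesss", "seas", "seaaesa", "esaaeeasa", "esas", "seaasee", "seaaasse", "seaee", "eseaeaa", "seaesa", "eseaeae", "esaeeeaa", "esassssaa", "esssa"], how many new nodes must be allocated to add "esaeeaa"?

2

The longest prefix of "esaeeaa" already in the trie is "esaee" (length 5).
Each of the 2 remaining characters creates one node.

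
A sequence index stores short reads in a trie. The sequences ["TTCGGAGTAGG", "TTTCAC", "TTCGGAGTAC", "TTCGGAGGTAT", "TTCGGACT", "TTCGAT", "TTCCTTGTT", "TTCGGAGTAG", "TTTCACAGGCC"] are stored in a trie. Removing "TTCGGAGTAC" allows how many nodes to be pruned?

1

A node on "TTCGGAGTAC"'s path can go only if nothing else ends at it or branches off below it.
The suffix "C" (1 node) is used only by "TTCGGAGTAC"; the node for "TTCGGAGTA" still has the child "G", so pruning stops there.
Nodes removed: 1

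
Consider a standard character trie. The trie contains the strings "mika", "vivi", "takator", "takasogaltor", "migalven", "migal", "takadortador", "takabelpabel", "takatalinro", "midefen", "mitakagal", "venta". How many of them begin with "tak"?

Traverse to the node for "tak", then collect every word in that subtree.
Words under "tak": takabelpabel, takadortador, takasogaltor, takatalinro, takator
Count: 5

5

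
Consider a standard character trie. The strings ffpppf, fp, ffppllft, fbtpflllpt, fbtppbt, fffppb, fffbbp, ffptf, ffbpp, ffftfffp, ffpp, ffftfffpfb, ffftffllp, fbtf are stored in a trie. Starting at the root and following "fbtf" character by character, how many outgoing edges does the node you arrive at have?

0

Follow the path "fbtf" to its node, then look at its outgoing edges.
No stored string extends past "fbtf".
That node has 0 child edges.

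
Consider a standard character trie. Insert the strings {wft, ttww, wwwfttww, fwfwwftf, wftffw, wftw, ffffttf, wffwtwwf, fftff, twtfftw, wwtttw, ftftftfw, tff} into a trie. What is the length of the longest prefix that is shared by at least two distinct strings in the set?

Equivalently: take the maximum, over all pairs, of their longest common prefix length.
"wft" and "wftffw" agree on "wft" (3 characters) before diverging; nothing deeper is shared.
Longest shared-prefix length: 3

3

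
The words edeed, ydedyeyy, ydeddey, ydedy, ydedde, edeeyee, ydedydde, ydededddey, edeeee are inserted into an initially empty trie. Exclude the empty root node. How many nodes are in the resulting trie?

30

Trie structure (* marks end of a word):
(root)
├─ e
│  └─ d
│     └─ e
│        └─ e
│           ├─ d *
│           ├─ e
│           │  └─ e *
│           └─ y
│              └─ e
│                 └─ e *
└─ y
   └─ d
      └─ e
         └─ d
            ├─ d
            │  └─ e *
            │     └─ y *
            ├─ e
            │  └─ d
            │     └─ d
            │        └─ d
            │           └─ e
            │              └─ y *
            └─ y *
               ├─ d
               │  └─ d
               │     └─ e *
               └─ e
                  └─ y
                     └─ y *
Counting every labelled node above: 30.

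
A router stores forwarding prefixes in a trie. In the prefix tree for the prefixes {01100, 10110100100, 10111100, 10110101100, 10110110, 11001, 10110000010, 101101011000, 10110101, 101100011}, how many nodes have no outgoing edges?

A leaf is a node with no children — equivalently, the end of a word that is not a proper prefix of any other stored word.
Those words: "01100", "10110000010", "101100011", "10110100100", "101101011000", "10110110", "10111100", "11001"
Leaf count: 8

8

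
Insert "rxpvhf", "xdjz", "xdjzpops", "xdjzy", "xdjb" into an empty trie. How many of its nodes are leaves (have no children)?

A leaf is a node with no children — equivalently, the end of a word that is not a proper prefix of any other stored word.
Those words: "rxpvhf", "xdjb", "xdjzpops", "xdjzy"
Leaf count: 4

4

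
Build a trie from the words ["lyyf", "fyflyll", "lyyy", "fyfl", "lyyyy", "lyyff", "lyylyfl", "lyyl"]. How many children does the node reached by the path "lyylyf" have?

The children of the "lyylyf" node are the distinct next characters among strings starting with "lyylyf".
Distinct next characters after "lyylyf": l.
That node has 1 child edge.

1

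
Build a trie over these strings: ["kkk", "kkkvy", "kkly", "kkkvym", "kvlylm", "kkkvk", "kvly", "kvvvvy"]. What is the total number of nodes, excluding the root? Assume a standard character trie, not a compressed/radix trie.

Count nodes per top-level branch (shared prefixes stored once):
  'k'-branch (kkk, kkkvk, kkkvy, kkkvym, kkly, kvly, kvlylm, kvvvvy): 18 nodes
Sum: 18

18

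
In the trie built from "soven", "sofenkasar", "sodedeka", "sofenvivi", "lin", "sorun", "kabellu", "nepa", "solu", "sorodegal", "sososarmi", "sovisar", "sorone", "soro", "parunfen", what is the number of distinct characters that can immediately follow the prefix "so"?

Follow the path "so" to its node, then look at its outgoing edges.
Distinct next characters after "so": d, f, l, r, s, v.
That node has 6 child edges.

6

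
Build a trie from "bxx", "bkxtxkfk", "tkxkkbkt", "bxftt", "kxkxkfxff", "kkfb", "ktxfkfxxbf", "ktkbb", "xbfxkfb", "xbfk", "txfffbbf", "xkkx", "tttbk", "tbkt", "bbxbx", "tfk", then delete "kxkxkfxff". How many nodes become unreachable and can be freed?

After clearing the end-marker at "kxkxkfxff", prune upward until reaching a node still needed by another word.
The suffix "xkxkfxff" (8 nodes) is used only by "kxkxkfxff"; the node for "k" still has the child "k", so pruning stops there.
Nodes removed: 8

8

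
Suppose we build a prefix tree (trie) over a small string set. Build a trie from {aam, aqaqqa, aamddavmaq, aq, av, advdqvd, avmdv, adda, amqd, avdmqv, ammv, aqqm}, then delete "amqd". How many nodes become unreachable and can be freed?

2

After clearing the end-marker at "amqd", prune upward until reaching a node still needed by another word.
The suffix "qd" (2 nodes) is used only by "amqd"; the node for "am" still has the child "m", so pruning stops there.
Nodes removed: 2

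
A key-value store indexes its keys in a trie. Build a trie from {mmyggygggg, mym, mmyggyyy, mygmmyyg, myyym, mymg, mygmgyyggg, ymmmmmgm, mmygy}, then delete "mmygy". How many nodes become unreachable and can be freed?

1

A node on "mmygy"'s path can go only if nothing else ends at it or branches off below it.
The suffix "y" (1 node) is used only by "mmygy"; the node for "mmyg" still has the child "g", so pruning stops there.
Nodes removed: 1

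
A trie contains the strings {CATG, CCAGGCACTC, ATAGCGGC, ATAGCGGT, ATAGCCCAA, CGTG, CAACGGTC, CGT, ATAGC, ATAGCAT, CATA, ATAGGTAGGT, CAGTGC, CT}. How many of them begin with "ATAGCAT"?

Filter for entries beginning with "ATAGCAT":
Matches: "ATAGCAT"
Count: 1

1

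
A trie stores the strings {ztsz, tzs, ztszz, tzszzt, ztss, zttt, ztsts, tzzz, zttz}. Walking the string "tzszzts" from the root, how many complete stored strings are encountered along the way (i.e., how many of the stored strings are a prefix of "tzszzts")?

2

Walk "tzszzts" from the root; an end-of-word marker is hit whenever a stored word is a prefix of "tzszzts".
Prefixes of the query that are stored words: "tzs", "tzszzt"
Count: 2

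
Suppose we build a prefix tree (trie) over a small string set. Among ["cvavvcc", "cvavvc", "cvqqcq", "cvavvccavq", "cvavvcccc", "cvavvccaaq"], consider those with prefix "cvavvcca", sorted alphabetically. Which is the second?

cvavvccavq

Words with prefix "cvavvcca", in lexicographic order: "cvavvccaaq", "cvavvccavq"
Position 2: cvavvccavq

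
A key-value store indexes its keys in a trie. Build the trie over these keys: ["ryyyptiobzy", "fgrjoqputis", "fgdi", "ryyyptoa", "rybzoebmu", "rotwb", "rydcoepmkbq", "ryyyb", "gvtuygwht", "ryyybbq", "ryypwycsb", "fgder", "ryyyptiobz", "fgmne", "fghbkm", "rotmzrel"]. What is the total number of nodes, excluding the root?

78

Trace insertions, counting only characters that open a new branch:
  "ryyyptiobzy" → 11 new (r, y, y, y, p, t, i, o, b, z, y)
  "fgrjoqputis" → 11 new (f, g, r, j, o, q, p, u, t, i, s)
  "fgdi" → prefix "fg" already present; 2 new (d, i)
  "ryyyptoa" → prefix "ryyypt" already present; 2 new (o, a)
  "rybzoebmu" → prefix "ry" already present; 7 new (b, z, o, e, b, m, u)
  "rotwb" → prefix "r" already present; 4 new (o, t, w, b)
  "rydcoepmkbq" → prefix "ry" already present; 9 new (d, c, o, e, p, m, k, b, q)
  "ryyyb" → prefix "ryyy" already present; 1 new (b)
  "gvtuygwht" → 9 new (g, v, t, u, y, g, w, h, t)
  "ryyybbq" → prefix "ryyyb" already present; 2 new (b, q)
  "ryypwycsb" → prefix "ryy" already present; 6 new (p, w, y, c, s, b)
  "fgder" → prefix "fgd" already present; 2 new (e, r)
  "ryyyptiobz" → prefix "ryyyptiobz" already present; 0 new (none)
  "fgmne" → prefix "fg" already present; 3 new (m, n, e)
  "fghbkm" → prefix "fg" already present; 4 new (h, b, k, m)
  "rotmzrel" → prefix "rot" already present; 5 new (m, z, r, e, l)
Total nodes = 11 + 11 + 2 + 2 + 7 + 4 + 9 + 1 + 9 + 2 + 6 + 2 + 0 + 3 + 4 + 5 = 78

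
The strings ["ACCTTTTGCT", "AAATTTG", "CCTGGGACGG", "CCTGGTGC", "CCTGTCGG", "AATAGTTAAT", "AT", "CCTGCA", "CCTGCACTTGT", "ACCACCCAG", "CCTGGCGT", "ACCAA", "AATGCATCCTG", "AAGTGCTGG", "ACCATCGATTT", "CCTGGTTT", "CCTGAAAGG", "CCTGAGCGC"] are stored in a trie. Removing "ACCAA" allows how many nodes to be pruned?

A node on "ACCAA"'s path can go only if nothing else ends at it or branches off below it.
The suffix "A" (1 node) is used only by "ACCAA"; the node for "ACCA" still has the child "C", so pruning stops there.
Nodes removed: 1

1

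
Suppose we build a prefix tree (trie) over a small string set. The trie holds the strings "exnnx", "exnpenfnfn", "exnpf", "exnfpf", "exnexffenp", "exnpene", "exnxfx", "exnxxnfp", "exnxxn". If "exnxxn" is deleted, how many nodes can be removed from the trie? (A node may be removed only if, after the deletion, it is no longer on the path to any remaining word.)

0

Walk "exnxxn" from the leaf back toward the root, removing each node that no remaining word uses.
Every node on "exnxxn" is still needed (e.g. by "exnxxnfp"), so nothing is freed.
Nodes removed: 0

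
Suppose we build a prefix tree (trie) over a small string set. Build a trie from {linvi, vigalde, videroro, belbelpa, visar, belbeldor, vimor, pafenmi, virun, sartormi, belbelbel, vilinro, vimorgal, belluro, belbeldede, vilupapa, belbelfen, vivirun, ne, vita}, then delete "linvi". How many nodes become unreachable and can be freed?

5

After clearing the end-marker at "linvi", prune upward until reaching a node still needed by another word.
No other word shares any prefix with "linvi", so all 5 of its nodes go.
Nodes removed: 5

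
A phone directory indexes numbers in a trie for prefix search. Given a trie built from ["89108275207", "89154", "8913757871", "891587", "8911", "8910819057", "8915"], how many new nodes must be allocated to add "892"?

"89" is already a path in the trie; the remaining "2" must be added.
Each of the 1 remaining characters creates one node.

1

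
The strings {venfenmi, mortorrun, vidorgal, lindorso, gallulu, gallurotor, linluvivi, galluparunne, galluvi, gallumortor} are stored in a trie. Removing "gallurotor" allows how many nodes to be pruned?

A node on "gallurotor"'s path can go only if nothing else ends at it or branches off below it.
The suffix "rotor" (5 nodes) is used only by "gallurotor"; the node for "gallu" still has the child "l", so pruning stops there.
Nodes removed: 5

5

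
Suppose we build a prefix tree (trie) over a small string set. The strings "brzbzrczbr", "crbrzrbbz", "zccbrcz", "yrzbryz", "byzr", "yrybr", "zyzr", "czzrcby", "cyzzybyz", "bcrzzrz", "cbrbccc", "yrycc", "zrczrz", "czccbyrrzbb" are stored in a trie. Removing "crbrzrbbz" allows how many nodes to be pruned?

After clearing the end-marker at "crbrzrbbz", prune upward until reaching a node still needed by another word.
The suffix "rbrzrbbz" (8 nodes) is used only by "crbrzrbbz"; the node for "c" still has the child "z", so pruning stops there.
Nodes removed: 8

8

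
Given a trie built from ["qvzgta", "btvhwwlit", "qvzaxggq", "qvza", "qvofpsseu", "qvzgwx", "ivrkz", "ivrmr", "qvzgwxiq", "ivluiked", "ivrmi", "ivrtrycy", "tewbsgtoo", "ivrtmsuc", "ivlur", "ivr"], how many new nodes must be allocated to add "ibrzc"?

4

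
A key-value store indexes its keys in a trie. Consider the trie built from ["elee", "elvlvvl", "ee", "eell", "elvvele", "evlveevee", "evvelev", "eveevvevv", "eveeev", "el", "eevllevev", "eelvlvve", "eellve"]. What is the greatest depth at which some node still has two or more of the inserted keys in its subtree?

Equivalently: take the maximum, over all pairs, of their longest common prefix length.
e.g. "eell" and "eellve" share the prefix "eell" of length 4; no pair shares a longer one.
Longest shared-prefix length: 4

4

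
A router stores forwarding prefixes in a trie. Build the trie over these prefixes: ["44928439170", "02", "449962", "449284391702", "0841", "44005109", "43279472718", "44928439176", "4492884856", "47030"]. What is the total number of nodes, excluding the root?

46

For each word, the new-node count is its length minus the longest prefix already in the trie:
  "44928439170" → 11 new (4, 4, 9, 2, 8, 4, 3, 9, 1, 7, 0)
  "02" → 2 new (0, 2)
  "449962" → prefix "449" already present; 3 new (9, 6, 2)
  "449284391702" → prefix "44928439170" already present; 1 new (2)
  "0841" → prefix "0" already present; 3 new (8, 4, 1)
  "44005109" → prefix "44" already present; 6 new (0, 0, 5, 1, 0, 9)
  "43279472718" → prefix "4" already present; 10 new (3, 2, 7, 9, 4, 7, 2, 7, 1, 8)
  "44928439176" → prefix "4492843917" already present; 1 new (6)
  "4492884856" → prefix "44928" already present; 5 new (8, 4, 8, 5, 6)
  "47030" → prefix "4" already present; 4 new (7, 0, 3, 0)
Total nodes = 11 + 2 + 3 + 1 + 3 + 6 + 10 + 1 + 5 + 4 = 46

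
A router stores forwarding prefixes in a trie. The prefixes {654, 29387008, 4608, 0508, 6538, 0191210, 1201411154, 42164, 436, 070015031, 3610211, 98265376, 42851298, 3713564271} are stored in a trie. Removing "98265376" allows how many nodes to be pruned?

Walk "98265376" from the leaf back toward the root, removing each node that no remaining word uses.
No other word shares any prefix with "98265376", so all 8 of its nodes go.
Nodes removed: 8

8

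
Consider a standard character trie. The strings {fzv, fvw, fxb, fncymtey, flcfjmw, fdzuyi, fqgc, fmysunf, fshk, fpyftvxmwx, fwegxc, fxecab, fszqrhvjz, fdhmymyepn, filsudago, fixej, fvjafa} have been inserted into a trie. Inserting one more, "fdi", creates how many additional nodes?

Walking "fdi" from the root, the first 2 characters ("fd") follow existing edges; "i" is the first miss.
New nodes needed: |"fdi"| − 2 = 3 − 2 = 1.

1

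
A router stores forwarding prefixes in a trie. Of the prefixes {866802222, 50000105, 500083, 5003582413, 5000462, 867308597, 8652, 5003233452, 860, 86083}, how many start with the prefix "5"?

5

Filter for entries beginning with "5":
Matches: "50000105", "5000462", "500083", "5003233452", "5003582413"
Count: 5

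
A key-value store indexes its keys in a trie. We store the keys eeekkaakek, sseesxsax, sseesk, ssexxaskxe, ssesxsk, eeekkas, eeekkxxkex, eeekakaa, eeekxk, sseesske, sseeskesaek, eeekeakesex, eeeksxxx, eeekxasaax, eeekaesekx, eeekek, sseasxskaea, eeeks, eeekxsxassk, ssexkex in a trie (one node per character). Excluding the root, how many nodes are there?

Count nodes per top-level branch (shared prefixes stored once):
  'e'-branch (eeekaesekx, eeekakaa, eeekeakesex, eeekek, eeekkaakek, eeekkas, eeekkxxkex, eeeks, eeeksxxx, eeekxasaax, eeekxk, eeekxsxassk): 50 nodes
  's'-branch (sseasxskaea, sseesk, sseeskesaek, sseesske, sseesxsax, ssesxsk, ssexkex, ssexxaskxe): 40 nodes
Sum: 90

90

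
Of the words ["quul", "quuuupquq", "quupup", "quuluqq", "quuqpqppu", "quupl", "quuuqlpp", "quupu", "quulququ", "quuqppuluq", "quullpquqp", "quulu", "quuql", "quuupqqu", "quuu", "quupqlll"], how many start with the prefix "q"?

16

Filter for entries beginning with "q":
Words under "q": quul, quullpquqp, quulququ, quulu, quuluqq, quupl, quupqlll, quupu, quupup, quuql, quuqppuluq, quuqpqppu, quuu, quuupqqu, quuuqlpp, quuuupquq
Count: 16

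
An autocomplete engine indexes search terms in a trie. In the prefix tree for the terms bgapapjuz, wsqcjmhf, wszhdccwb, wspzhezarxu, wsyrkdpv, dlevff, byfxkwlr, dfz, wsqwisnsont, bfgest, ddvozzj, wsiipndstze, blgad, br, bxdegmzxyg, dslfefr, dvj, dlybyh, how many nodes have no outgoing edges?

A leaf is a node with no children — equivalently, the end of a word that is not a proper prefix of any other stored word.
Those words: "bfgest", "bgapapjuz", "blgad", "br", "bxdegmzxyg", "byfxkwlr", "ddvozzj", "dfz", "dlevff", "dlybyh", "dslfefr", "dvj", "wsiipndstze", "wspzhezarxu", "wsqcjmhf", "wsqwisnsont", "wsyrkdpv", "wszhdccwb"
Leaf count: 18

18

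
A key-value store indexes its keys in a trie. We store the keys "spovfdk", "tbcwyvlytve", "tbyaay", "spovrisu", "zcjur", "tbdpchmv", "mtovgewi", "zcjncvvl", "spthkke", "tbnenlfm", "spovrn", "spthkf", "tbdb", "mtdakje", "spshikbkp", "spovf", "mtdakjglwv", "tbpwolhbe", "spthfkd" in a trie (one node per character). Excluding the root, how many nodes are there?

Count nodes per top-level branch (shared prefixes stored once):
  'm'-branch (mtdakje, mtdakjglwv, mtovgewi): 17 nodes
  's'-branch (spovf, spovfdk, spovrisu, spovrn, spshikbkp, spthfkd, spthkf, spthkke): 28 nodes
  't'-branch (tbcwyvlytve, tbdb, tbdpchmv, tbnenlfm, tbpwolhbe, tbyaay): 35 nodes
  'z'-branch (zcjncvvl, zcjur): 10 nodes
Sum: 90

90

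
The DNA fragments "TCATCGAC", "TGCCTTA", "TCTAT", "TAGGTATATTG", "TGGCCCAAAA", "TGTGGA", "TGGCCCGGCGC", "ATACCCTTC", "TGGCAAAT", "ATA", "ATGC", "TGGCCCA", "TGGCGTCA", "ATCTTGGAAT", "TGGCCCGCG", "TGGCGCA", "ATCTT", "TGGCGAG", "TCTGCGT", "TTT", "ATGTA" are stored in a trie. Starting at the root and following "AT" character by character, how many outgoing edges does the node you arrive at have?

3

Follow the path "AT" to its node, then look at its outgoing edges.
Characters that immediately follow "AT" among the stored strings: {A, C, G}.
That node has 3 child edges.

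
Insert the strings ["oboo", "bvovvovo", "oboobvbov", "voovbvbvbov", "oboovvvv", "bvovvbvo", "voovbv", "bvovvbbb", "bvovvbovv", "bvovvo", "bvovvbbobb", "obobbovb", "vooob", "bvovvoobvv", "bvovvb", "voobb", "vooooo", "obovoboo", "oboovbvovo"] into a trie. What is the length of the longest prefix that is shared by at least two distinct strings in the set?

7

Look for the deepest trie node that still has at least two words in its subtree.
e.g. "bvovvbbb" and "bvovvbbobb" share the prefix "bvovvbb" of length 7; no pair shares a longer one.
Longest shared-prefix length: 7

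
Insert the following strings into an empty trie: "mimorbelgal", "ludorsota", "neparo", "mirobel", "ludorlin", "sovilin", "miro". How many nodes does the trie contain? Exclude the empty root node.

Count nodes per top-level branch (shared prefixes stored once):
  'l'-branch (ludorlin, ludorsota): 12 nodes
  'm'-branch (mimorbelgal, miro, mirobel): 16 nodes
  'n'-branch (neparo): 6 nodes
  's'-branch (sovilin): 7 nodes
Sum: 41

41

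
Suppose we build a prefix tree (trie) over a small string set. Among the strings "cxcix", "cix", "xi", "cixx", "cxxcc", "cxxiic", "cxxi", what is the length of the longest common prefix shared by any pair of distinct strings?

Look for the deepest trie node that still has at least two words in its subtree.
e.g. "cxxi" and "cxxiic" share the prefix "cxxi" of length 4; no pair shares a longer one.
Longest shared-prefix length: 4

4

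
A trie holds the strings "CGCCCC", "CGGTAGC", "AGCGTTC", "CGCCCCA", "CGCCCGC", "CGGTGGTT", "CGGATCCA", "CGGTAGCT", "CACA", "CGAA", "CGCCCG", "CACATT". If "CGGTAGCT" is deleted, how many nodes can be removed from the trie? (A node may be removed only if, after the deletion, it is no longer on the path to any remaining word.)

A node on "CGGTAGCT"'s path can go only if nothing else ends at it or branches off below it.
The suffix "T" (1 node) is used only by "CGGTAGCT"; "CGGTAGC" is itself a stored word, so pruning stops there.
Nodes removed: 1

1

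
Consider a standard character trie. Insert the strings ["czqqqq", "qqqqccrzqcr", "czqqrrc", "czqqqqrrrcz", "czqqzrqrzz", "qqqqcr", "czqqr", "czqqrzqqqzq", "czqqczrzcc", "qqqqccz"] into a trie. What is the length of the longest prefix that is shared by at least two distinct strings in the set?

The deepest shared node is where two words last agree before diverging.
e.g. "czqqqq" and "czqqqqrrrcz" share the prefix "czqqqq" of length 6; no pair shares a longer one.
Longest shared-prefix length: 6

6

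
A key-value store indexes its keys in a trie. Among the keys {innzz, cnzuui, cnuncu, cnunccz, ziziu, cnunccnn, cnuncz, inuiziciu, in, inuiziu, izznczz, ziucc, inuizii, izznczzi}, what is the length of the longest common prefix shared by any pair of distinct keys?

7

The deepest shared node is where two words last agree before diverging.
e.g. "izznczz" and "izznczzi" share the prefix "izznczz" of length 7; no pair shares a longer one.
Longest shared-prefix length: 7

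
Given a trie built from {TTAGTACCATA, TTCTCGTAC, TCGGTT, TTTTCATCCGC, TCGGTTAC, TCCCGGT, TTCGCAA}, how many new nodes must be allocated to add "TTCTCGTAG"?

The longest prefix of "TTCTCGTAG" already in the trie is "TTCTCGTA" (length 8).
So 9 − 8 = 1 new nodes.

1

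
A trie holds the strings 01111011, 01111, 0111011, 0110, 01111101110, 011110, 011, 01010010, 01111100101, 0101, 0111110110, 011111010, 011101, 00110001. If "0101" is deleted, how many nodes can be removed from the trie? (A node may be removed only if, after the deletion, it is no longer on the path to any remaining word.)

Walk "0101" from the leaf back toward the root, removing each node that no remaining word uses.
Every node on "0101" is still needed (e.g. by "01010010"), so nothing is freed.
Nodes removed: 0

0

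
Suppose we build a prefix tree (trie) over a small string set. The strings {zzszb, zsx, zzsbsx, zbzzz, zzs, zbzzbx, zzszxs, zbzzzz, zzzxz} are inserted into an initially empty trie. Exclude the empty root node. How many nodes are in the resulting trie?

Trace insertions, counting only characters that open a new branch:
  "zzszb" → 5 new (z, z, s, z, b)
  "zsx" → prefix "z" already present; 2 new (s, x)
  "zzsbsx" → prefix "zzs" already present; 3 new (b, s, x)
  "zbzzz" → prefix "z" already present; 4 new (b, z, z, z)
  "zzs" → prefix "zzs" already present; 0 new (none)
  "zbzzbx" → prefix "zbzz" already present; 2 new (b, x)
  "zzszxs" → prefix "zzsz" already present; 2 new (x, s)
  "zbzzzz" → prefix "zbzzz" already present; 1 new (z)
  "zzzxz" → prefix "zz" already present; 3 new (z, x, z)
Total nodes = 5 + 2 + 3 + 4 + 0 + 2 + 2 + 1 + 3 = 22

22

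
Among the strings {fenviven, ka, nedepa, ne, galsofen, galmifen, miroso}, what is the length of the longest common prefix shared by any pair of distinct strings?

3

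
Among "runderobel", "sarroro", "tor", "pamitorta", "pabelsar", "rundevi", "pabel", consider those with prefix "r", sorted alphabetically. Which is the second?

rundevi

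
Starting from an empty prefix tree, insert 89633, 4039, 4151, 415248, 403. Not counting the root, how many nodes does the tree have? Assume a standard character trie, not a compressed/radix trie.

15

Insert word by word; a character creates a node only if that edge doesn't already exist:
  "89633" → 5 new (8, 9, 6, 3, 3)
  "4039" → 4 new (4, 0, 3, 9)
  "4151" → prefix "4" already present; 3 new (1, 5, 1)
  "415248" → prefix "415" already present; 3 new (2, 4, 8)
  "403" → prefix "403" already present; 0 new (none)
Total nodes = 5 + 4 + 3 + 3 + 0 = 15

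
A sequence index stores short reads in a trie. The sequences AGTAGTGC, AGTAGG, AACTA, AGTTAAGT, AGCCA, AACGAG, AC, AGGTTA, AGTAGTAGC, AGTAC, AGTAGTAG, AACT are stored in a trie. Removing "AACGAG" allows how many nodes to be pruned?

After clearing the end-marker at "AACGAG", prune upward until reaching a node still needed by another word.
The suffix "GAG" (3 nodes) is used only by "AACGAG"; the node for "AAC" still has the child "T", so pruning stops there.
Nodes removed: 3

3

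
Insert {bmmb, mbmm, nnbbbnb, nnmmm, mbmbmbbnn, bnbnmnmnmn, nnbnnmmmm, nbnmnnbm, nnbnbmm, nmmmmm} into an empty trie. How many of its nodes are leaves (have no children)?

A leaf is a node with no children — equivalently, the end of a word that is not a proper prefix of any other stored word.
Those words: "bmmb", "bnbnmnmnmn", "mbmbmbbnn", "mbmm", "nbnmnnbm", "nmmmmm", "nnbbbnb", "nnbnbmm", "nnbnnmmmm", "nnmmm"
Leaf count: 10

10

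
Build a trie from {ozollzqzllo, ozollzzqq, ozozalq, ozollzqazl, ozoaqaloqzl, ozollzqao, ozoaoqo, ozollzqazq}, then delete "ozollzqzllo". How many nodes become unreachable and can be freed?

4

A node on "ozollzqzllo"'s path can go only if nothing else ends at it or branches off below it.
The suffix "zllo" (4 nodes) is used only by "ozollzqzllo"; the node for "ozollzq" still has the child "a", so pruning stops there.
Nodes removed: 4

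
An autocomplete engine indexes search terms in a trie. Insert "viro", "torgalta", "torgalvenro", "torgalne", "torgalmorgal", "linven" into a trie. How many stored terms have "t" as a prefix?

Filter for entries beginning with "t":
Words under "t": torgalmorgal, torgalne, torgalta, torgalvenro
Count: 4

4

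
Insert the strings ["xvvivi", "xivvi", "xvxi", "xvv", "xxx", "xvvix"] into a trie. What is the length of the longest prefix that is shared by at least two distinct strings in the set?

Look for the deepest trie node that still has at least two words in its subtree.
"xvvivi" and "xvvix" agree on "xvvi" (4 characters) before diverging; nothing deeper is shared.
Longest shared-prefix length: 4

4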